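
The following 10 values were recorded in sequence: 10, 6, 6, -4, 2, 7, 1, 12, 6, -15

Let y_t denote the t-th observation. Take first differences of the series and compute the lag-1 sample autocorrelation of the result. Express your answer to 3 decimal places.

First differences Δy: -4, 0, -10, 6, 5, -6, 11, -6, -21
Mean of differences = -2.7778
Numerator Σ(Δy_t−Δȳ)(Δy_{t+1}−Δȳ) = -73.7160
Denominator Σ(Δy_t−Δȳ)² = 741.5556
r_1(Δy) = -73.7160 / 741.5556 = -0.099

-0.099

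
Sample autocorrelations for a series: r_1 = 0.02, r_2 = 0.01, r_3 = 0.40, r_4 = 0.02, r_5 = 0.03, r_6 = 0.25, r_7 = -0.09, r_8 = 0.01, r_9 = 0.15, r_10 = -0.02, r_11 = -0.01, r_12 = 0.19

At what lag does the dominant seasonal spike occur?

3

The largest autocorrelation is r_3 = 0.40, with weaker echoes at lags 6 (0.25), 9 (0.15) and 12 (0.19); the remaining lags stay at or below 0.03.
The dominant spike at lag 3 indicates a seasonal period of 3.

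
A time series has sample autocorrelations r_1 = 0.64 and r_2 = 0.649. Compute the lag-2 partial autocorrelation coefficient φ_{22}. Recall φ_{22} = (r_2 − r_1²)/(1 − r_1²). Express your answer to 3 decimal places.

0.405

φ_{22} = (r_2 − r_1²) / (1 − r_1²)
r_1² = (0.64)² = 0.4096
Numerator = 0.649 − 0.4096 = 0.2394; denominator = 1 − 0.4096 = 0.5904
φ_{22} = 0.2394 / 0.5904 = 0.405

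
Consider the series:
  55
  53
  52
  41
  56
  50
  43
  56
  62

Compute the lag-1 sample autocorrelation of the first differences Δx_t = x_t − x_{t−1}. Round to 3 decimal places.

-0.341

First differences Δx: -2, -1, -11, 15, -6, -7, 13, 6
Mean of differences = 0.8750
Numerator Σ(Δx_t−Δx̄)(Δx_{t+1}−Δx̄) = -216.3906
Denominator Σ(Δx_t−Δx̄)² = 634.8750
r_1(Δx) = -216.3906 / 634.8750 = -0.341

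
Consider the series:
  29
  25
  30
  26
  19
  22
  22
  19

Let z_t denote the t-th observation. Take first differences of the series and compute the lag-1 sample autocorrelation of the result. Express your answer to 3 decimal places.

First differences Δz: -4, 5, -4, -7, 3, 0, -3
Mean of differences = -1.4286
Numerator Σ(Δz_t−Δz̄)(Δz_{t+1}−Δz̄) = -39.3265
Denominator Σ(Δz_t−Δz̄)² = 109.7143
r_1(Δz) = -39.3265 / 109.7143 = -0.358

-0.358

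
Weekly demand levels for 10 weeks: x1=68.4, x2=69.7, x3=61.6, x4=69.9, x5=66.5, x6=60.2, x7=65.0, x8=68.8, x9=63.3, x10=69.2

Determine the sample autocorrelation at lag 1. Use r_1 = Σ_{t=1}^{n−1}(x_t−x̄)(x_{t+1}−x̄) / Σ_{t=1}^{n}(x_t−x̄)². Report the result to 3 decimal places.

-0.334

Mean x̄ = (68.4 + 69.7 + 61.6 + 69.9 + 66.5 + 60.2 + 65.0 + 68.8 + 63.3 + 69.2)/10 = 66.2600
Numerator Σ_{t=1}^{9}(x_t−x̄)(x_{t+1}−x̄) = -37.9976
Denominator Σ(x_t−x̄)² = 113.6040
r_1 = -37.9976 / 113.6040 = -0.334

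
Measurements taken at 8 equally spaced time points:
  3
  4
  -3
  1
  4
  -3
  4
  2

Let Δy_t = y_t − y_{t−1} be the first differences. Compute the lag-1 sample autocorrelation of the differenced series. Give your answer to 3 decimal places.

-0.605

First differences Δy: 1, -7, 4, 3, -7, 7, -2
Mean of differences = -0.1429
Numerator Σ(Δy_t−Δȳ)(Δy_{t+1}−Δȳ) = -107.0204
Denominator Σ(Δy_t−Δȳ)² = 176.8571
r_1(Δy) = -107.0204 / 176.8571 = -0.605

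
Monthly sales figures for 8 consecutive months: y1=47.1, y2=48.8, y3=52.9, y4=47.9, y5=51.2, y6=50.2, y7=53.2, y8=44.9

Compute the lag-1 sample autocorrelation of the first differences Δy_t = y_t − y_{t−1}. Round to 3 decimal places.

First differences Δy: 1.7, 4.1, -5.0, 3.3, -1.0, 3.0, -8.3
Mean of differences = -0.3143
Numerator Σ(Δy_t−Δȳ)(Δy_{t+1}−Δȳ) = -59.9459
Denominator Σ(Δy_t−Δȳ)² = 133.7886
r_1(Δy) = -59.9459 / 133.7886 = -0.448

-0.448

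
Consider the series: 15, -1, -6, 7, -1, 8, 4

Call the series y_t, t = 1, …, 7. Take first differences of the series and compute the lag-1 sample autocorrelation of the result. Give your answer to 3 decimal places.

-0.311

First differences Δy: -16, -5, 13, -8, 9, -4
Mean of differences = -1.8333
Numerator Σ(Δy_t−Δȳ)(Δy_{t+1}−Δȳ) = -183.8611
Denominator Σ(Δy_t−Δȳ)² = 590.8333
r_1(Δy) = -183.8611 / 590.8333 = -0.311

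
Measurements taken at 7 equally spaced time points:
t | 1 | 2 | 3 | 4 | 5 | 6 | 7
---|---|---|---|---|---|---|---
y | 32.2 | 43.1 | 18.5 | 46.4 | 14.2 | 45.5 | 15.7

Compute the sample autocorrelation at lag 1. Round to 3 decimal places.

-0.829

Mean ȳ = (32.2 + 43.1 + 18.5 + 46.4 + 14.2 + 45.5 + 15.7)/7 = 30.8000
Σ(y_t−ȳ)(y_{t+1}−ȳ) = (17.2200) + (-151.2900) + (-191.8800) + (-258.9600) + (-244.0200) + (-221.9700) = -1050.9000
Denominator Σ(y_t−ȳ)² = 1267.5600
r_1 = -1050.9000 / 1267.5600 = -0.829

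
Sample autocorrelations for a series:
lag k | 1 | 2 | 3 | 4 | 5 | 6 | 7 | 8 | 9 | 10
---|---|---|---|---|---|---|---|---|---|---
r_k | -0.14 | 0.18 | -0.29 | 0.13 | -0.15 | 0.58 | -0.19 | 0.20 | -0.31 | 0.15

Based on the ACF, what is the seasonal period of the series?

6

The largest autocorrelation is r_6 = 0.58; the remaining lags stay at or below 0.20.
The dominant spike at lag 6 indicates a seasonal period of 6.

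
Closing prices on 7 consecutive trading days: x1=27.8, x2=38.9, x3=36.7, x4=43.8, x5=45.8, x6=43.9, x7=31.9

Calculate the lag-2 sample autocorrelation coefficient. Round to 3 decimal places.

Mean x̄ = (27.8 + 38.9 + 36.7 + 43.8 + 45.8 + 43.9 + 31.9)/7 = 38.4000
Numerator Σ_{t=1}^{5}(x_t−x̄)(x_{t+2}−x̄) = -10.2600
Denominator Σ(x_t−x̄)² = 271.9200
r_2 = -10.2600 / 271.9200 = -0.038

-0.038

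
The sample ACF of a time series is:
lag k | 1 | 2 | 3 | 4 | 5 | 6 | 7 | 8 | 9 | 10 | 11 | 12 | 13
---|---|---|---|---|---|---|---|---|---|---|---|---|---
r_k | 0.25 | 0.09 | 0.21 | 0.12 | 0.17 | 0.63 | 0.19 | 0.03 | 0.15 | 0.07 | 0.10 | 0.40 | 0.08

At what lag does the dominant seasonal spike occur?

The largest autocorrelation is r_6 = 0.63, with a weaker echo at lag 12 (0.40); the remaining lags stay at or below 0.25. The elevated value at lag 1 (0.25), dropping to 0.09 at lag 2, reflects decaying short-term dependence rather than seasonality.
The dominant spike at lag 6 indicates a seasonal period of 6.

6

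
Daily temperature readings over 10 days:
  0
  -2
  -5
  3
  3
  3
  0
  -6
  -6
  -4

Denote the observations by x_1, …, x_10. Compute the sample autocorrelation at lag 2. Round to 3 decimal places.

Mean x̄ = (0 − 2 − 5 + 3 + 3 + 3 + 0 − 6 − 6 − 4)/10 = -1.4000
Numerator Σ_{t=1}^{8}(x_t−x̄)(x_{t+2}−x̄) = -12.7200
Denominator Σ(x_t−x̄)² = 124.4000
r_2 = -12.7200 / 124.4000 = -0.102

-0.102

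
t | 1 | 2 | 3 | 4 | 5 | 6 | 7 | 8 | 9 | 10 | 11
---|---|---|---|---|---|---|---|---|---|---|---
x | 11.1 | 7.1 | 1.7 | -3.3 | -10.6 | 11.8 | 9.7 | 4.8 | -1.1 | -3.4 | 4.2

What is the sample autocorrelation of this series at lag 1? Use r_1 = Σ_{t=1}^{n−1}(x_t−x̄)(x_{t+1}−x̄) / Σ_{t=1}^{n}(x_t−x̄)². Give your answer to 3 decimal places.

0.169

Mean x̄ = (11.1 + 7.1 + 1.7 − 3.3 − 10.6 + 11.8 + 9.7 + 4.8 − 1.1 − 3.4 + 4.2)/11 = 2.9091
Numerator Σ_{t=1}^{10}(x_t−x̄)(x_{t+1}−x̄) = 83.3254
Denominator Σ(x_t−x̄)² = 493.4491
r_1 = 83.3254 / 493.4491 = 0.169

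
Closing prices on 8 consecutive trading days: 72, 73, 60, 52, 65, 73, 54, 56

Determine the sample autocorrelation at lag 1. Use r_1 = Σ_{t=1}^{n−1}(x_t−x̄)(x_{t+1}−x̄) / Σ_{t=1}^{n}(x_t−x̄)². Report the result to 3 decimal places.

Mean x̄ = (72 + 73 + 60 + 52 + 65 + 73 + 54 + 56)/8 = 63.1250
Numerator Σ_{t=1}^{7}(x_t−x̄)(x_{t+1}−x̄) = 64.1094
Denominator Σ(x_t−x̄)² = 544.8750
r_1 = 64.1094 / 544.8750 = 0.118

0.118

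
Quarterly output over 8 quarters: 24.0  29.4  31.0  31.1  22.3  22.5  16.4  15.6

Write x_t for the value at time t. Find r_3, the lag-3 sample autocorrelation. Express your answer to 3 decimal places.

Mean x̄ = (24.0 + 29.4 + 31.0 + 31.1 + 22.3 + 22.5 + 16.4 + 15.6)/8 = 24.0375
Deviations from mean: -0.0375, 5.3625, 6.9625, 7.0625, -1.7375, -1.5375, -7.6375, -8.4375
Numerator Σ_{t=1}^{5}(x_t−x̄)(x_{t+3}−x̄) = -59.5667
Denominator Σ(x_t−x̄)² = 262.0188
r_3 = -59.5667 / 262.0188 = -0.227

-0.227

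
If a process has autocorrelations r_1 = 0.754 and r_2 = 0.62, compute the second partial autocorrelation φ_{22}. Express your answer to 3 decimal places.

0.119

φ_{22} = (r_2 − r_1²) / (1 − r_1²)
r_1² = (0.754)² = 0.568516
Numerator = 0.62 − 0.5685 = 0.0515; denominator = 1 − 0.5685 = 0.4315
φ_{22} = 0.0515 / 0.4315 = 0.119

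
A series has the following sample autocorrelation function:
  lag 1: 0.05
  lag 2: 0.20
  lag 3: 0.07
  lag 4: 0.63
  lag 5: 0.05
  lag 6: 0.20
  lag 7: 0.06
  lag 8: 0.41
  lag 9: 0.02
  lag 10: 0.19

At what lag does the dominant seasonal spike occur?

4

The largest autocorrelation is r_4 = 0.63, with a weaker echo at lag 8 (0.41); the remaining lags stay at or below 0.20.
The dominant spike at lag 4 indicates a seasonal period of 4.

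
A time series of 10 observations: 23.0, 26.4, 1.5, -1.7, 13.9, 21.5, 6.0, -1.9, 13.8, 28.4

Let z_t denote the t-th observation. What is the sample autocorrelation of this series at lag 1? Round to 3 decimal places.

Mean z̄ = (23.0 + 26.4 + 1.5 − 1.7 + 13.9 + 21.5 + 6.0 − 1.9 + 13.8 + 28.4)/10 = 13.0900
Numerator Σ_{t=1}^{9}(z_t−z̄)(z_{t+1}−z̄) = 190.7669
Denominator Σ(z_t−z̄)² = 1209.6890
r_1 = 190.7669 / 1209.6890 = 0.158

0.158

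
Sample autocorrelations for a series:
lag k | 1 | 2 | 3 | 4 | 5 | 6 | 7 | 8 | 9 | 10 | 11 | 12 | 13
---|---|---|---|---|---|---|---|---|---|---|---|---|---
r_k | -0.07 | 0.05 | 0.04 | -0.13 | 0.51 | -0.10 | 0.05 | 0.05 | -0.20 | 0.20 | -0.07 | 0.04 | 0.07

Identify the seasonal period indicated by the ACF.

5

The largest autocorrelation is r_5 = 0.51, with a weaker echo at lag 10 (0.20); the remaining lags stay at or below 0.07.
The dominant spike at lag 5 indicates a seasonal period of 5.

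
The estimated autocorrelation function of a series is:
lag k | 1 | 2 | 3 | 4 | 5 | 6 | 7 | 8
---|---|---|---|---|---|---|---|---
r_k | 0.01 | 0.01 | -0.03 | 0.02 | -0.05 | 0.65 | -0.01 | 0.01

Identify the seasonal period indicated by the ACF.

6

The largest autocorrelation is r_6 = 0.65; the remaining lags stay at or below 0.02.
The dominant spike at lag 6 indicates a seasonal period of 6.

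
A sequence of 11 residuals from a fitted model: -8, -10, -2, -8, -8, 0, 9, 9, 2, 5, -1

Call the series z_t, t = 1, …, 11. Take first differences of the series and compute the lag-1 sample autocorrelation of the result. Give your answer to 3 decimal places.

First differences Δz: -2, 8, -6, 0, 8, 9, 0, -7, 3, -6
Mean of differences = 0.7000
Numerator Σ(Δz_t−Δz̄)(Δz_{t+1}−Δz̄) = -41.9900
Denominator Σ(Δz_t−Δz̄)² = 338.1000
r_1(Δz) = -41.9900 / 338.1000 = -0.124

-0.124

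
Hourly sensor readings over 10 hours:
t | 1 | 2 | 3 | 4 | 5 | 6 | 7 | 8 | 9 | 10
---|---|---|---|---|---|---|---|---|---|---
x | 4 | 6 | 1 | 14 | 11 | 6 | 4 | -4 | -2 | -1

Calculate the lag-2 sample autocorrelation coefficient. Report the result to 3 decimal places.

Mean x̄ = (4 + 6 + 1 + 14 + 11 + 6 + 4 − 4 − 2 − 1)/10 = 3.9000
Numerator Σ_{t=1}^{8}(x_t−x̄)(x_{t+2}−x̄) = 43.7800
Denominator Σ(x_t−x̄)² = 290.9000
r_2 = 43.7800 / 290.9000 = 0.150

0.150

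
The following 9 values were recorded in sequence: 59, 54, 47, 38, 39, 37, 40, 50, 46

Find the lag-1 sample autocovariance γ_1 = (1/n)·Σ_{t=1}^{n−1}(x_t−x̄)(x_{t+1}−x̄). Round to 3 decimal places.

Mean x̄ = (59 + 54 + 47 + 38 + 39 + 37 + 40 + 50 + 46)/9 = 45.5556
Σ_{t=1}^{8}(x_t−x̄)(x_{t+1}−x̄) = 245.2469
γ_1 = 245.2469 / 9 = 27.250

27.250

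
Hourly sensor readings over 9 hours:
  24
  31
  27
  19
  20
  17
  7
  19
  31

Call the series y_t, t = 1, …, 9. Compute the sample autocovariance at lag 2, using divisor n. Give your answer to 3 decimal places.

Mean ȳ = (24 + 31 + 27 + 19 + 20 + 17 + 7 + 19 + 31)/9 = 21.6667
Σ_{t=1}^{7}(y_t−ȳ)(y_{t+2}−ȳ) = -108.8889
γ_2 = -108.8889 / 9 = -12.099

-12.099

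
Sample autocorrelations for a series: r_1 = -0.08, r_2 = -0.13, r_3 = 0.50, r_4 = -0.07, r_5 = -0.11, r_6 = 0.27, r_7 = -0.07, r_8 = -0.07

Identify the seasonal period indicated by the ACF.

The largest autocorrelation is r_3 = 0.50, with a weaker echo at lag 6 (0.27); the remaining lags stay at or below -0.07.
The dominant spike at lag 3 indicates a seasonal period of 3.

3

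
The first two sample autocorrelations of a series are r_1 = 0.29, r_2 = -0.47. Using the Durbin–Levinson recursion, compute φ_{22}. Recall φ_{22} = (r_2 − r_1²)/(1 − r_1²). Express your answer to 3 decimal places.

-0.605

φ_{22} = (r_2 − r_1²) / (1 − r_1²)
r_1² = (0.29)² = 0.0841
Numerator = -0.47 − 0.0841 = -0.5541; denominator = 1 − 0.0841 = 0.9159
φ_{22} = -0.5541 / 0.9159 = -0.605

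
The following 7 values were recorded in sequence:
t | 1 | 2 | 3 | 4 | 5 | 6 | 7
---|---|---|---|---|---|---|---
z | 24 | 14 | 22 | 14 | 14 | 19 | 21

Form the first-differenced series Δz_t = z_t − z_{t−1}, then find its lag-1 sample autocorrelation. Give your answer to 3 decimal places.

First differences Δz: -10, 8, -8, 0, 5, 2
Mean of differences = -0.5000
Numerator Σ(Δz_t−Δz̄)(Δz_{t+1}−Δz̄) = -131.7500
Denominator Σ(Δz_t−Δz̄)² = 255.5000
r_1(Δz) = -131.7500 / 255.5000 = -0.516

-0.516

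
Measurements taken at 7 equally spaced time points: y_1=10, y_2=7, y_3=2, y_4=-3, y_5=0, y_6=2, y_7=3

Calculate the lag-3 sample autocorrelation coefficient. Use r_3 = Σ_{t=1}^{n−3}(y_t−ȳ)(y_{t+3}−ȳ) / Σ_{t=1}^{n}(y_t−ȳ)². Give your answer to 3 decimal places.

Mean ȳ = (10 + 7 + 2 − 3 + 0 + 2 + 3)/7 = 3.0000
Deviations from mean: 7.0000, 4.0000, -1.0000, -6.0000, -3.0000, -1.0000, 0.0000
Numerator Σ_{t=1}^{4}(y_t−ȳ)(y_{t+3}−ȳ) = -53.0000
Denominator Σ(y_t−ȳ)² = 112.0000
r_3 = -53.0000 / 112.0000 = -0.473

-0.473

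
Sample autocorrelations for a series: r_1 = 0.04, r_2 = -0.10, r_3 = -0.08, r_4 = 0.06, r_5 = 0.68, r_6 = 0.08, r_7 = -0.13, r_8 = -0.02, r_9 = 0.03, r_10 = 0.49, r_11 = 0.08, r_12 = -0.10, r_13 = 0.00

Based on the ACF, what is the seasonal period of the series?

5

The largest autocorrelation is r_5 = 0.68, with a weaker echo at lag 10 (0.49); the remaining lags stay at or below 0.08.
The dominant spike at lag 5 indicates a seasonal period of 5.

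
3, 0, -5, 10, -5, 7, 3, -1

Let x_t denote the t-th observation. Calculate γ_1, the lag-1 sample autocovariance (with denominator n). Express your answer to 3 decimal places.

Mean x̄ = (3 + 0 − 5 + 10 − 5 + 7 + 3 − 1)/8 = 1.5000
Deviations: 1.5000, -1.5000, -6.5000, 8.5000, -6.5000, 5.5000, 1.5000, -2.5000
Σ_{t=1}^{7}(x_t−x̄)(x_{t+1}−x̄) = -134.2500
γ_1 = -134.2500 / 8 = -16.781

-16.781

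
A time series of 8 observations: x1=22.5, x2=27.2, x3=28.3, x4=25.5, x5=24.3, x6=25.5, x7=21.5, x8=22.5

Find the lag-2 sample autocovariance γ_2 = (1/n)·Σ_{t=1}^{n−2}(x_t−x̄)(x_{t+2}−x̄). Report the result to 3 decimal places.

-0.878

Mean x̄ = (22.5 + 27.2 + 28.3 + 25.5 + 24.3 + 25.5 + 21.5 + 22.5)/8 = 24.6625
Deviations: -2.1625, 2.5375, 3.6375, 0.8375, -0.3625, 0.8375, -3.1625, -2.1625
Σ_{t=1}^{6}(x_t−x̄)(x_{t+2}−x̄) = -7.0228
γ_2 = -7.0228 / 8 = -0.878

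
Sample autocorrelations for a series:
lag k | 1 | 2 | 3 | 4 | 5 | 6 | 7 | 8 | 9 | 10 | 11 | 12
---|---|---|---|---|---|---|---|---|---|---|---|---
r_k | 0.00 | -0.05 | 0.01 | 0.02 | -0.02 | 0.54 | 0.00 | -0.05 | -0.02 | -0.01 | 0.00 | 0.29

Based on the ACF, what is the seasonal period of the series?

The largest autocorrelation is r_6 = 0.54, with a weaker echo at lag 12 (0.29); the remaining lags stay at or below 0.02.
The dominant spike at lag 6 indicates a seasonal period of 6.

6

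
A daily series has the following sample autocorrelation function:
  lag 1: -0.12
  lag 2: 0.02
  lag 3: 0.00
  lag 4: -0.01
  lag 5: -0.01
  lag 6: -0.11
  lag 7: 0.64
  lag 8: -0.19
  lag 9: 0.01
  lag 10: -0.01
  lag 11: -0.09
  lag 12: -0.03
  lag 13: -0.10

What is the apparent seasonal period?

7

The largest autocorrelation is r_7 = 0.64; the remaining lags stay at or below 0.02.
The dominant spike at lag 7 indicates a seasonal period of 7.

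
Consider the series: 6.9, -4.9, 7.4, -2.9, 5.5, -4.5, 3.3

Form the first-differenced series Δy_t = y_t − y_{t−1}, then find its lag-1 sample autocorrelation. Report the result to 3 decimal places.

-0.832

First differences Δy: -11.8, 12.3, -10.3, 8.4, -10.0, 7.8
Mean of differences = -0.6000
Numerator Σ(Δy_t−Δȳ)(Δy_{t+1}−Δȳ) = -520.4700
Denominator Σ(Δy_t−Δȳ)² = 625.8600
r_1(Δy) = -520.4700 / 625.8600 = -0.832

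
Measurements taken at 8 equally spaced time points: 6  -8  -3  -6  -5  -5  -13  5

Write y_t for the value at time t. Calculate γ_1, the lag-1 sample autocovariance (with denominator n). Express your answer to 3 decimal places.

-13.643

Mean ȳ = (6 − 8 − 3 − 6 − 5 − 5 − 13 + 5)/8 = -3.6250
Deviations: 9.6250, -4.3750, 0.6250, -2.3750, -1.3750, -1.3750, -9.3750, 8.6250
Σ_{t=1}^{7}(y_t−ȳ)(y_{t+1}−ȳ) = -109.1406
γ_1 = -109.1406 / 8 = -13.643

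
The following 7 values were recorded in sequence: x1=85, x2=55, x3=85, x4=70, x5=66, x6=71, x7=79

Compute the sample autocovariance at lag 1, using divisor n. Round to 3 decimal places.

Mean x̄ = (85 + 55 + 85 + 70 + 66 + 71 + 79)/7 = 73.0000
Deviations: 12.0000, -18.0000, 12.0000, -3.0000, -7.0000, -2.0000, 6.0000
Σ_{t=1}^{6}(x_t−x̄)(x_{t+1}−x̄) = -445.0000
γ_1 = -445.0000 / 7 = -63.571

-63.571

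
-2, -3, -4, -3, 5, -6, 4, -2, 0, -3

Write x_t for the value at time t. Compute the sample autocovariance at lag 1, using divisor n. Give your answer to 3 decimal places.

Mean x̄ = (-2 − 3 − 4 − 3 + 5 − 6 + 4 − 2 + 0 − 3)/10 = -1.4000
Σ_{t=1}^{9}(x_t−x̄)(x_{t+1}−x̄) = -61.5600
γ_1 = -61.5600 / 10 = -6.156

-6.156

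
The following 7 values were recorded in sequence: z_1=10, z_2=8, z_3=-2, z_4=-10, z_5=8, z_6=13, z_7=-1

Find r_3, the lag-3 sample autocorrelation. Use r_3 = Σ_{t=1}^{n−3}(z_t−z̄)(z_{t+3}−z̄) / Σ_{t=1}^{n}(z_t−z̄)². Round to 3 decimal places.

-0.139

Mean z̄ = (10 + 8 − 2 − 10 + 8 + 13 − 1)/7 = 3.7143
Σ(z_t−z̄)(z_{t+3}−z̄) = (-86.2041) + (18.3673) + (-53.0612) + (64.6531) = -56.2449
Denominator Σ(z_t−z̄)² = 405.4286
r_3 = -56.2449 / 405.4286 = -0.139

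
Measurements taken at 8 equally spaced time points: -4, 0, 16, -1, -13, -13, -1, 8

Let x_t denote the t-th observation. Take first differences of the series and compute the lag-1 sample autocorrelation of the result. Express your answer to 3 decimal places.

First differences Δx: 4, 16, -17, -12, 0, 12, 9
Mean of differences = 1.7143
Numerator Σ(Δx_t−Δx̄)(Δx_{t+1}−Δx̄) = 102.7755
Denominator Σ(Δx_t−Δx̄)² = 909.4286
r_1(Δx) = 102.7755 / 909.4286 = 0.113

0.113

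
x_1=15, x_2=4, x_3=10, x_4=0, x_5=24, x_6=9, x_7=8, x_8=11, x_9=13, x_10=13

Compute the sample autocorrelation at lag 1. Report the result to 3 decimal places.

-0.457

Mean x̄ = (15 + 4 + 10 + 0 + 24 + 9 + 8 + 11 + 13 + 13)/10 = 10.7000
Numerator Σ_{t=1}^{9}(x_t−x̄)(x_{t+1}−x̄) = -171.7900
Denominator Σ(x_t−x̄)² = 376.1000
r_1 = -171.7900 / 376.1000 = -0.457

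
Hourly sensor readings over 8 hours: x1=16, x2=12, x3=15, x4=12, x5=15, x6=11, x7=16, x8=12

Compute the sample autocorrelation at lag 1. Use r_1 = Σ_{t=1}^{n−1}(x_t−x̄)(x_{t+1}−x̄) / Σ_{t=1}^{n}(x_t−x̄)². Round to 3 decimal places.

-0.812

Mean x̄ = (16 + 12 + 15 + 12 + 15 + 11 + 16 + 12)/8 = 13.6250
Deviations from mean: 2.3750, -1.6250, 1.3750, -1.6250, 1.3750, -2.6250, 2.3750, -1.6250
Numerator Σ_{t=1}^{7}(x_t−x̄)(x_{t+1}−x̄) = -24.2656
Denominator Σ(x_t−x̄)² = 29.8750
r_1 = -24.2656 / 29.8750 = -0.812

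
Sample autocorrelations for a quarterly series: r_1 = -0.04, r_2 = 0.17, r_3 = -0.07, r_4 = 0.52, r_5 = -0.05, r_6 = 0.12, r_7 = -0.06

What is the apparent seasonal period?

4

The largest autocorrelation is r_4 = 0.52; the remaining lags stay at or below 0.17.
The dominant spike at lag 4 indicates a seasonal period of 4.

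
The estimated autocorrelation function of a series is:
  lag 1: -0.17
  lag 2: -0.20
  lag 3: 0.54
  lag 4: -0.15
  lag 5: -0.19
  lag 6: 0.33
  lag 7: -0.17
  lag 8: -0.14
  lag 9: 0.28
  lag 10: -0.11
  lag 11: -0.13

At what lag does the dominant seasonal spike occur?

The largest autocorrelation is r_3 = 0.54, with weaker echoes at lags 6 (0.33) and 9 (0.28); the remaining lags stay at or below -0.11.
The dominant spike at lag 3 indicates a seasonal period of 3.

3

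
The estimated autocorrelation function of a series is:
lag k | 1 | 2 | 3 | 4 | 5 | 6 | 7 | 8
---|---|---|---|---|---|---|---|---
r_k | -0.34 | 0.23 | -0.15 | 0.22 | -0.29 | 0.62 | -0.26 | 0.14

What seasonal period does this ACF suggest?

6

The largest autocorrelation is r_6 = 0.62; the remaining lags stay at or below 0.23.
The dominant spike at lag 6 indicates a seasonal period of 6.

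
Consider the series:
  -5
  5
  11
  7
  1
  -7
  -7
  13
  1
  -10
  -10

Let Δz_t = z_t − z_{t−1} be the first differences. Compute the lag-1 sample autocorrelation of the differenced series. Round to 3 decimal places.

First differences Δz: 10, 6, -4, -6, -8, 0, 20, -12, -11, 0
Mean of differences = -0.5000
Numerator Σ(Δz_t−Δz̄)(Δz_{t+1}−Δz̄) = -7.7500
Denominator Σ(Δz_t−Δz̄)² = 914.5000
r_1(Δz) = -7.7500 / 914.5000 = -0.008

-0.008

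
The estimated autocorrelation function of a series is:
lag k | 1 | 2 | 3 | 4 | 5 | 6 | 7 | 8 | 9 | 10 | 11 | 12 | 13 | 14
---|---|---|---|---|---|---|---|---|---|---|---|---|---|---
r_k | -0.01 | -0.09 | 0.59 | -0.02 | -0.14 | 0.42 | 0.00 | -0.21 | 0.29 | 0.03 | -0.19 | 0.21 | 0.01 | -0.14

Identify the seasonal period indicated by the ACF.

3

The largest autocorrelation is r_3 = 0.59, with weaker echoes at lags 6 (0.42), 9 (0.29) and 12 (0.21); the remaining lags stay at or below 0.03.
The dominant spike at lag 3 indicates a seasonal period of 3.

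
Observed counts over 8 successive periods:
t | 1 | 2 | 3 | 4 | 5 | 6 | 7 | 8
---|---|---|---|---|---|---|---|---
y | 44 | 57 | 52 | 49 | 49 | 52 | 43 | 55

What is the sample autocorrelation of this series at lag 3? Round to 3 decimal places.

0.031

Mean ȳ = (44 + 57 + 52 + 49 + 49 + 52 + 43 + 55)/8 = 50.1250
Deviations from mean: -6.1250, 6.8750, 1.8750, -1.1250, -1.1250, 1.8750, -7.1250, 4.8750
Σ(y_t−ȳ)(y_{t+3}−ȳ) = (6.8906) + (-7.7344) + (3.5156) + (8.0156) + (-5.4844) = 5.2031
Denominator Σ(y_t−ȳ)² = 168.8750
r_3 = 5.2031 / 168.8750 = 0.031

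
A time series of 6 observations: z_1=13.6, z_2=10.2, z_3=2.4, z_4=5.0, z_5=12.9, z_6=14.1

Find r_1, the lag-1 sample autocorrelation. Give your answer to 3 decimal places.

0.263

Mean z̄ = (13.6 + 10.2 + 2.4 + 5.0 + 12.9 + 14.1)/6 = 9.7000
Σ(z_t−z̄)(z_{t+1}−z̄) = (1.9500) + (-3.6500) + (34.3100) + (-15.0400) + (14.0800) = 31.6500
Denominator Σ(z_t−z̄)² = 120.4400
r_1 = 31.6500 / 120.4400 = 0.263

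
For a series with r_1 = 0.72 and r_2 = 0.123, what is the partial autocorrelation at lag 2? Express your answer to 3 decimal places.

φ_{22} = (r_2 − r_1²) / (1 − r_1²)
r_1² = (0.72)² = 0.5184
Numerator = 0.123 − 0.5184 = -0.3954; denominator = 1 − 0.5184 = 0.4816
φ_{22} = -0.3954 / 0.4816 = -0.821

-0.821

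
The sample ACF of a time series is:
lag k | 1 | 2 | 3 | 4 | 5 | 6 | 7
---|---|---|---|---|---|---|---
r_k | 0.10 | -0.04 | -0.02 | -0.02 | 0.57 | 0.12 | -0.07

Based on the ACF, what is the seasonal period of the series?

5

The largest autocorrelation is r_5 = 0.57; the remaining lags stay at or below 0.12.
The dominant spike at lag 5 indicates a seasonal period of 5.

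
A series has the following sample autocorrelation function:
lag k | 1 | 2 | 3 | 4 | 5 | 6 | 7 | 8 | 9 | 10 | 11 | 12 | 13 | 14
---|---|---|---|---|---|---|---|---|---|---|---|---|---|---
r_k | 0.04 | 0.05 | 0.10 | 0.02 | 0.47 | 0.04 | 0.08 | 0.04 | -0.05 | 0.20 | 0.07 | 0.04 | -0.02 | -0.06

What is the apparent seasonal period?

The largest autocorrelation is r_5 = 0.47, with a weaker echo at lag 10 (0.20); the remaining lags stay at or below 0.10.
The dominant spike at lag 5 indicates a seasonal period of 5.

5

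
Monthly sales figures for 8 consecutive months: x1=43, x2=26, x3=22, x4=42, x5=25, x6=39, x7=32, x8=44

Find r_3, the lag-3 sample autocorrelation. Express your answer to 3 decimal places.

-0.039

Mean x̄ = (43 + 26 + 22 + 42 + 25 + 39 + 32 + 44)/8 = 34.1250
Σ(x_t−x̄)(x_{t+3}−x̄) = (69.8906) + (74.1406) + (-59.1094) + (-16.7344) + (-90.1094) = -21.9219
Denominator Σ(x_t−x̄)² = 562.8750
r_3 = -21.9219 / 562.8750 = -0.039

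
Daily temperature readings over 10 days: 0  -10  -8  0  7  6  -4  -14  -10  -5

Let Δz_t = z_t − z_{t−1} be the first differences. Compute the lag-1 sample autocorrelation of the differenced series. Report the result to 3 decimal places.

0.295

First differences Δz: -10, 2, 8, 7, -1, -10, -10, 4, 5
Mean of differences = -0.5556
Numerator Σ(Δz_t−Δz̄)(Δz_{t+1}−Δz̄) = 134.6914
Denominator Σ(Δz_t−Δz̄)² = 456.2222
r_1(Δz) = 134.6914 / 456.2222 = 0.295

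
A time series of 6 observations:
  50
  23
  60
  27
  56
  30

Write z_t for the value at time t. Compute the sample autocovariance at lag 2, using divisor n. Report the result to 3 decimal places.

143.667

Mean z̄ = (50 + 23 + 60 + 27 + 56 + 30)/6 = 41.0000
Deviations: 9.0000, -18.0000, 19.0000, -14.0000, 15.0000, -11.0000
Σ_{t=1}^{4}(z_t−z̄)(z_{t+2}−z̄) = 862.0000
γ_2 = 862.0000 / 6 = 143.667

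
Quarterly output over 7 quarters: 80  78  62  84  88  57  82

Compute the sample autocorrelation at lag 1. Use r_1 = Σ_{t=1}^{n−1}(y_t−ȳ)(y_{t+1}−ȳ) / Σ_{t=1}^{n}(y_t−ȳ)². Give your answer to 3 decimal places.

-0.462

Mean ȳ = (80 + 78 + 62 + 84 + 88 + 57 + 82)/7 = 75.8571
Deviations from mean: 4.1429, 2.1429, -13.8571, 8.1429, 12.1429, -18.8571, 6.1429
Σ(y_t−ȳ)(y_{t+1}−ȳ) = (8.8776) + (-29.6939) + (-112.8367) + (98.8776) + (-228.9796) + (-115.8367) = -379.5918
Denominator Σ(y_t−ȳ)² = 820.8571
r_1 = -379.5918 / 820.8571 = -0.462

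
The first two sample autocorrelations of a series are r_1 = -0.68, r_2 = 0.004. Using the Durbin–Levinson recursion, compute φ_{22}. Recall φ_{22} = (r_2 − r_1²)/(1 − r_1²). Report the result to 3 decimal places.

-0.853

φ_{22} = (r_2 − r_1²) / (1 − r_1²)
r_1² = (-0.68)² = 0.4624
Numerator = 0.004 − 0.4624 = -0.4584; denominator = 1 − 0.4624 = 0.5376
φ_{22} = -0.4584 / 0.5376 = -0.853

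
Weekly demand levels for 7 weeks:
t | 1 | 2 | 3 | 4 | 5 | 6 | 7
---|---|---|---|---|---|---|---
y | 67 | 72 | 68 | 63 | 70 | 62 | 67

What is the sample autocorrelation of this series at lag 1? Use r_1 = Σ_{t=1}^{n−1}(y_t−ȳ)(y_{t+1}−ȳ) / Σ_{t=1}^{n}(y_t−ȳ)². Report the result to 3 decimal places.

-0.342

Mean ȳ = (67 + 72 + 68 + 63 + 70 + 62 + 67)/7 = 67.0000
Deviations from mean: 0.0000, 5.0000, 1.0000, -4.0000, 3.0000, -5.0000, 0.0000
Numerator Σ_{t=1}^{6}(y_t−ȳ)(y_{t+1}−ȳ) = -26.0000
Denominator Σ(y_t−ȳ)² = 76.0000
r_1 = -26.0000 / 76.0000 = -0.342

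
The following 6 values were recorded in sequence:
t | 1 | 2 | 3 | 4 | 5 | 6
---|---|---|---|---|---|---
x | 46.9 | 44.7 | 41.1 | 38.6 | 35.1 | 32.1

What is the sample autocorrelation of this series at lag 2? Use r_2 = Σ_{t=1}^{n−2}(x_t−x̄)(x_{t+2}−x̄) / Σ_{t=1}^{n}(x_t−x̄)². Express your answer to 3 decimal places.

0.041

Mean x̄ = (46.9 + 44.7 + 41.1 + 38.6 + 35.1 + 32.1)/6 = 39.7500
Σ(x_t−x̄)(x_{t+2}−x̄) = (9.6525) + (-5.6925) + (-6.2775) + (8.7975) = 6.4800
Denominator Σ(x_t−x̄)² = 158.9150
r_2 = 6.4800 / 158.9150 = 0.041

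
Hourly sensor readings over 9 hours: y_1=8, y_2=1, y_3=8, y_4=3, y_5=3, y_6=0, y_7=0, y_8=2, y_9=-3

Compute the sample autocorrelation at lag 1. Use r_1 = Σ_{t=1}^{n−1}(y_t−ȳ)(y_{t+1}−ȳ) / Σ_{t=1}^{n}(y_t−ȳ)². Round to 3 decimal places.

-0.043

Mean ȳ = (8 + 1 + 8 + 3 + 3 + 0 + 0 + 2 − 3)/9 = 2.4444
Numerator Σ_{t=1}^{8}(y_t−ȳ)(y_{t+1}−ȳ) = -4.5309
Denominator Σ(y_t−ȳ)² = 106.2222
r_1 = -4.5309 / 106.2222 = -0.043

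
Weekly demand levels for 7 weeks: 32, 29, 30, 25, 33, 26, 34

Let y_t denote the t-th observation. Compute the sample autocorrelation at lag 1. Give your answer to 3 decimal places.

-0.649

Mean ȳ = (32 + 29 + 30 + 25 + 33 + 26 + 34)/7 = 29.8571
Deviations from mean: 2.1429, -0.8571, 0.1429, -4.8571, 3.1429, -3.8571, 4.1429
Σ(y_t−ȳ)(y_{t+1}−ȳ) = (-1.8367) + (-0.1224) + (-0.6939) + (-15.2653) + (-12.1224) + (-15.9796) = -46.0204
Denominator Σ(y_t−ȳ)² = 70.8571
r_1 = -46.0204 / 70.8571 = -0.649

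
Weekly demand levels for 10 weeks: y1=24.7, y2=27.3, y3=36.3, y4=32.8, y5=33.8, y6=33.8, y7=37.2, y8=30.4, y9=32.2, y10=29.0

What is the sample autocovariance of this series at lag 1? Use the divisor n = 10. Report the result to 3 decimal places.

Mean ȳ = (24.7 + 27.3 + 36.3 + 32.8 + 33.8 + 33.8 + 37.2 + 30.4 + 32.2 + 29.0)/10 = 31.7500
Σ_{t=1}^{9}(y_t−ȳ)(y_{t+1}−ȳ) = 24.2275
γ_1 = 24.2275 / 10 = 2.423

2.423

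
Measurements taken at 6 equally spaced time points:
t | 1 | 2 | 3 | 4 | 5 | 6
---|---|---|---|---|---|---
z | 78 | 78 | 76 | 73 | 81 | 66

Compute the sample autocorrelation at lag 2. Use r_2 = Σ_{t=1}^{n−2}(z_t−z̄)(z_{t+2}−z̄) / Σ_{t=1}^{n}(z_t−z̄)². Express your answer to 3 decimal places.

Mean z̄ = (78 + 78 + 76 + 73 + 81 + 66)/6 = 75.3333
Σ(z_t−z̄)(z_{t+2}−z̄) = (1.7778) + (-6.2222) + (3.7778) + (21.7778) = 21.1111
Denominator Σ(z_t−z̄)² = 139.3333
r_2 = 21.1111 / 139.3333 = 0.152

0.152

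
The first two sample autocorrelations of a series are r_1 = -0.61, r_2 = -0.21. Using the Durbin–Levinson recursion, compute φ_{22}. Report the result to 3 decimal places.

φ_{22} = (r_2 − r_1²) / (1 − r_1²)
r_1² = (-0.61)² = 0.3721
Numerator = -0.21 − 0.3721 = -0.5821; denominator = 1 − 0.3721 = 0.6279
φ_{22} = -0.5821 / 0.6279 = -0.927

-0.927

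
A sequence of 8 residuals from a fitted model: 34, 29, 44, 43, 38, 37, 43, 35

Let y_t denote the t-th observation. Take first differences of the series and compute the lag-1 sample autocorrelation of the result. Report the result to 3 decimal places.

-0.361

First differences Δy: -5, 15, -1, -5, -1, 6, -8
Mean of differences = 0.1429
Numerator Σ(Δy_t−Δȳ)(Δy_{t+1}−Δȳ) = -136.0204
Denominator Σ(Δy_t−Δȳ)² = 376.8571
r_1(Δy) = -136.0204 / 376.8571 = -0.361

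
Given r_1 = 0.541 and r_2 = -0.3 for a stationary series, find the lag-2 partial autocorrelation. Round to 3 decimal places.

-0.838

φ_{22} = (r_2 − r_1²) / (1 − r_1²)
r_1² = (0.541)² = 0.292681
Numerator = -0.3 − 0.2927 = -0.5927; denominator = 1 − 0.2927 = 0.7073
φ_{22} = -0.5927 / 0.7073 = -0.838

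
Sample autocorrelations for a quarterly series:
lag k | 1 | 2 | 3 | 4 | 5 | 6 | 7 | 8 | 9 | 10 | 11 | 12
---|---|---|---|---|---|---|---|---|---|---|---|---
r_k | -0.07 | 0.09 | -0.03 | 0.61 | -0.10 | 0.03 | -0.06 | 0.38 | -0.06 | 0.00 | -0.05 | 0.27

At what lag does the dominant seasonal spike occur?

The largest autocorrelation is r_4 = 0.61, with weaker echoes at lags 8 (0.38) and 12 (0.27); the remaining lags stay at or below 0.09.
The dominant spike at lag 4 indicates a seasonal period of 4.

4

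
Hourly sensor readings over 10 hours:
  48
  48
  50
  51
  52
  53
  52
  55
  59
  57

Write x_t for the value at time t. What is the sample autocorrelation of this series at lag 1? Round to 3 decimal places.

Mean x̄ = (48 + 48 + 50 + 51 + 52 + 53 + 52 + 55 + 59 + 57)/10 = 52.5000
Numerator Σ_{t=1}^{9}(x_t−x̄)(x_{t+1}−x̄) = 79.7500
Denominator Σ(x_t−x̄)² = 118.5000
r_1 = 79.7500 / 118.5000 = 0.673

0.673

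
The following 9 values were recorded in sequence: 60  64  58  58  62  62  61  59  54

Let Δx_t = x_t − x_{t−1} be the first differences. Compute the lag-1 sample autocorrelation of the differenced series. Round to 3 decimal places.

First differences Δx: 4, -6, 0, 4, 0, -1, -2, -5
Mean of differences = -0.7500
Numerator Σ(Δx_t−Δx̄)(Δx_{t+1}−Δx̄) = -16.3125
Denominator Σ(Δx_t−Δx̄)² = 93.5000
r_1(Δx) = -16.3125 / 93.5000 = -0.174

-0.174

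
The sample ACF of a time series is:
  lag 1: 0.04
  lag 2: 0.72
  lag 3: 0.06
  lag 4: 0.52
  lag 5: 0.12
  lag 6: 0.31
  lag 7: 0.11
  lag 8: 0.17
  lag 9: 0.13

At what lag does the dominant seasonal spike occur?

2

The largest autocorrelation is r_2 = 0.72, with weaker echoes at lags 4 (0.52), 6 (0.31) and 8 (0.17); the remaining lags stay at or below 0.13.
The dominant spike at lag 2 indicates a seasonal period of 2.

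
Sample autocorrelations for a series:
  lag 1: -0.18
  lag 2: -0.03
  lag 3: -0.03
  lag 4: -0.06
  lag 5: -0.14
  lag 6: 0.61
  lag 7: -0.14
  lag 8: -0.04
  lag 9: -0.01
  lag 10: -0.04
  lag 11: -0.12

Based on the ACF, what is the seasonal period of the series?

The largest autocorrelation is r_6 = 0.61; the remaining lags stay at or below -0.01.
The dominant spike at lag 6 indicates a seasonal period of 6.

6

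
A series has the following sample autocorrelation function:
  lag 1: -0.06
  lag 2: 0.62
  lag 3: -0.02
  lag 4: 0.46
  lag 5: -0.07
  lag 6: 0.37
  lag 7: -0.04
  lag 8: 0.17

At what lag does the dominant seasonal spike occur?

2

The largest autocorrelation is r_2 = 0.62, with weaker echoes at lags 4 (0.46), 6 (0.37) and 8 (0.17); the remaining lags stay at or below -0.02.
The dominant spike at lag 2 indicates a seasonal period of 2.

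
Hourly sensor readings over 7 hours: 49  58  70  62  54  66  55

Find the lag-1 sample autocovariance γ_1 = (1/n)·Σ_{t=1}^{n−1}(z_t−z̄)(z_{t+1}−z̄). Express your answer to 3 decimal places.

Mean z̄ = (49 + 58 + 70 + 62 + 54 + 66 + 55)/7 = 59.1429
Σ_{t=1}^{6}(z_t−z̄)(z_{t+1}−z̄) = -48.1633
γ_1 = -48.1633 / 7 = -6.880

-6.880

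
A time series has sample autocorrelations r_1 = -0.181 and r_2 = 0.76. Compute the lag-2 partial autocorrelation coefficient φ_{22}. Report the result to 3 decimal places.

0.752

φ_{22} = (r_2 − r_1²) / (1 − r_1²)
r_1² = (-0.181)² = 0.032761
Numerator = 0.76 − 0.0328 = 0.7272; denominator = 1 − 0.0328 = 0.9672
φ_{22} = 0.7272 / 0.9672 = 0.752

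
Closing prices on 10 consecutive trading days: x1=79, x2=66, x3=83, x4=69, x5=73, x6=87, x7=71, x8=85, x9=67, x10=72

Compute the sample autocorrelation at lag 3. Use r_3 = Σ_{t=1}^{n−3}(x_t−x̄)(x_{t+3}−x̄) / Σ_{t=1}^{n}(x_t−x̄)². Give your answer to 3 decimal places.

0.019

Mean x̄ = (79 + 66 + 83 + 69 + 73 + 87 + 71 + 85 + 67 + 72)/10 = 75.2000
Σ(x_t−x̄)(x_{t+3}−x̄) = (-23.5600) + (20.2400) + (92.0400) + (26.0400) + (-21.5600) + (-96.7600) + (13.4400) = 9.8800
Denominator Σ(x_t−x̄)² = 533.6000
r_3 = 9.8800 / 533.6000 = 0.019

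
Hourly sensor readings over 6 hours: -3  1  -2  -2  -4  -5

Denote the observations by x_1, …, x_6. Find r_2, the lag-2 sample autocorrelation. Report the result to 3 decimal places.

Mean x̄ = (-3 + 1 − 2 − 2 − 4 − 5)/6 = -2.5000
Numerator Σ_{t=1}^{4}(x_t−x̄)(x_{t+2}−x̄) = -0.5000
Denominator Σ(x_t−x̄)² = 21.5000
r_2 = -0.5000 / 21.5000 = -0.023

-0.023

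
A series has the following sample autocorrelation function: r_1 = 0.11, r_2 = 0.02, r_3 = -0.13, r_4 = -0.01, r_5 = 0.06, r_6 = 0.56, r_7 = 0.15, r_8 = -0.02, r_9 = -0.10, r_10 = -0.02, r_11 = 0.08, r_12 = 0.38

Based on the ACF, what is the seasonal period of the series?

6

The largest autocorrelation is r_6 = 0.56, with a weaker echo at lag 12 (0.38); the remaining lags stay at or below 0.15.
The dominant spike at lag 6 indicates a seasonal period of 6.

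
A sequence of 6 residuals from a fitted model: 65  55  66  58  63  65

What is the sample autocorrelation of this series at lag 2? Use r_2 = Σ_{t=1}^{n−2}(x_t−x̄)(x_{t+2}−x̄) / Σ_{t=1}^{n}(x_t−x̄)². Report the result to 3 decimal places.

0.320

Mean x̄ = (65 + 55 + 66 + 58 + 63 + 65)/6 = 62.0000
Deviations from mean: 3.0000, -7.0000, 4.0000, -4.0000, 1.0000, 3.0000
Numerator Σ_{t=1}^{4}(x_t−x̄)(x_{t+2}−x̄) = 32.0000
Denominator Σ(x_t−x̄)² = 100.0000
r_2 = 32.0000 / 100.0000 = 0.320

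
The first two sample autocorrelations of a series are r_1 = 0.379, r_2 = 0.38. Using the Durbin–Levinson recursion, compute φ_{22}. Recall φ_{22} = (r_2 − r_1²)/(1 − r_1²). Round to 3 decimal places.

0.276

φ_{22} = (r_2 − r_1²) / (1 − r_1²)
r_1² = (0.379)² = 0.143641
Numerator = 0.38 − 0.1436 = 0.2364; denominator = 1 − 0.1436 = 0.8564
φ_{22} = 0.2364 / 0.8564 = 0.276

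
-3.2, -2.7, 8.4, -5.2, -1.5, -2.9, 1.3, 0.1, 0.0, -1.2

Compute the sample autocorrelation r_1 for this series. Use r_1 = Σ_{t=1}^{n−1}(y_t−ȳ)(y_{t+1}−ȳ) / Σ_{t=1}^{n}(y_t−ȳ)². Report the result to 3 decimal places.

Mean ȳ = (-3.2 − 2.7 + 8.4 − 5.2 − 1.5 − 2.9 + 1.3 + 0.1 + 0.0 − 1.2)/10 = -0.6900
Numerator Σ_{t=1}^{9}(y_t−ȳ)(y_{t+1}−ȳ) = -51.4111
Denominator Σ(y_t−ȳ)² = 124.1690
r_1 = -51.4111 / 124.1690 = -0.414

-0.414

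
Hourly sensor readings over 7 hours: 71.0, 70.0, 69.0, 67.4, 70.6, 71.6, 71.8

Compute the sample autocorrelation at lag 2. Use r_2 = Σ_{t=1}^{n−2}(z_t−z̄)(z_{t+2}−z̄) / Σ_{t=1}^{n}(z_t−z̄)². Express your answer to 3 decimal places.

Mean z̄ = (71.0 + 70.0 + 69.0 + 67.4 + 70.6 + 71.6 + 71.8)/7 = 70.2000
Deviations from mean: 0.8000, -0.2000, -1.2000, -2.8000, 0.4000, 1.4000, 1.6000
Σ(z_t−z̄)(z_{t+2}−z̄) = (-0.9600) + (0.5600) + (-0.4800) + (-3.9200) + (0.6400) = -4.1600
Denominator Σ(z_t−z̄)² = 14.6400
r_2 = -4.1600 / 14.6400 = -0.284

-0.284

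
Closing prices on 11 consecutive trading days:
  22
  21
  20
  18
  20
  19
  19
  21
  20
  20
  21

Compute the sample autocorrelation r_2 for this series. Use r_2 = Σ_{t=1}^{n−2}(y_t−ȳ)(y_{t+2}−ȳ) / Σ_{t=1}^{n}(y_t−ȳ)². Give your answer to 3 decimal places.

-0.058

Mean ȳ = (22 + 21 + 20 + 18 + 20 + 19 + 19 + 21 + 20 + 20 + 21)/11 = 20.0909
Numerator Σ_{t=1}^{9}(y_t−ȳ)(y_{t+2}−ȳ) = -0.7438
Denominator Σ(y_t−ȳ)² = 12.9091
r_2 = -0.7438 / 12.9091 = -0.058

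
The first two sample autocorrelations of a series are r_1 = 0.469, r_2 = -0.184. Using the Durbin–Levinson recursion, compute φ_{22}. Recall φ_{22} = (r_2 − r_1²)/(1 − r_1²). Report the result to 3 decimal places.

-0.518

φ_{22} = (r_2 − r_1²) / (1 − r_1²)
r_1² = (0.469)² = 0.219961
Numerator = -0.184 − 0.2200 = -0.4040; denominator = 1 − 0.2200 = 0.7800
φ_{22} = -0.4040 / 0.7800 = -0.518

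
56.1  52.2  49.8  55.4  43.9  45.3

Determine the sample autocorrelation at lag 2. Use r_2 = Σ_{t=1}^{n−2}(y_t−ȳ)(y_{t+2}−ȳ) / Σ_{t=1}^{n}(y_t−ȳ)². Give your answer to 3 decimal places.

-0.126

Mean ȳ = (56.1 + 52.2 + 49.8 + 55.4 + 43.9 + 45.3)/6 = 50.4500
Deviations from mean: 5.6500, 1.7500, -0.6500, 4.9500, -6.5500, -5.1500
Σ(y_t−ȳ)(y_{t+2}−ȳ) = (-3.6725) + (8.6625) + (4.2575) + (-25.4925) = -16.2450
Denominator Σ(y_t−ȳ)² = 129.3350
r_2 = -16.2450 / 129.3350 = -0.126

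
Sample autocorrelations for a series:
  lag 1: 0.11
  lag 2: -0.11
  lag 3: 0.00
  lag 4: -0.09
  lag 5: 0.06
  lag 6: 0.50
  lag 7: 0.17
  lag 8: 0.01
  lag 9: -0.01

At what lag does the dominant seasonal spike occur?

The largest autocorrelation is r_6 = 0.50; the remaining lags stay at or below 0.17.
The dominant spike at lag 6 indicates a seasonal period of 6.

6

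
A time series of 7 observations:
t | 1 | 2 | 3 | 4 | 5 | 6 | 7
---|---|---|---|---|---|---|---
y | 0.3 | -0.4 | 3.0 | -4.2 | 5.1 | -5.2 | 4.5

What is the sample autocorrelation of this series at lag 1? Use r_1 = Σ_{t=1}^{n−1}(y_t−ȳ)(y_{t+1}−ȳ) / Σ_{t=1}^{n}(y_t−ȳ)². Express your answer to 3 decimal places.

-0.857

Mean ȳ = (0.3 − 0.4 + 3.0 − 4.2 + 5.1 − 5.2 + 4.5)/7 = 0.4429
Deviations from mean: -0.1429, -0.8429, 2.5571, -4.6429, 4.6571, -5.6429, 4.0571
Σ(y_t−ȳ)(y_{t+1}−ȳ) = (0.1204) + (-2.1553) + (-11.8724) + (-21.6224) + (-26.2796) + (-22.8939) = -84.7033
Denominator Σ(y_t−ȳ)² = 98.8171
r_1 = -84.7033 / 98.8171 = -0.857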